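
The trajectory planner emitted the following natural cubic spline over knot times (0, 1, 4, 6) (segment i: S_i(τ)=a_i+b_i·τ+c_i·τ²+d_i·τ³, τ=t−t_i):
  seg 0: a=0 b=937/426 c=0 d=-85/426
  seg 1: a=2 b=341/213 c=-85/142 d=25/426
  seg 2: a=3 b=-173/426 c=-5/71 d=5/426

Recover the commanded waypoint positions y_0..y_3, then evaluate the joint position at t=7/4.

y_0=0 y_1=2 y_2=3 y_3=2
S(7/4) = 26253/9088

y_0 = S_0(0) = a_0 = 0
y_1 = S_1(0) = a_1 = 2
y_2 = S_2(0) = a_2 = 3
y_3 = S_2(2) = 2
t_q=7/4 is in segment 1 (τ=3/4); S_1(τ)=26253/9088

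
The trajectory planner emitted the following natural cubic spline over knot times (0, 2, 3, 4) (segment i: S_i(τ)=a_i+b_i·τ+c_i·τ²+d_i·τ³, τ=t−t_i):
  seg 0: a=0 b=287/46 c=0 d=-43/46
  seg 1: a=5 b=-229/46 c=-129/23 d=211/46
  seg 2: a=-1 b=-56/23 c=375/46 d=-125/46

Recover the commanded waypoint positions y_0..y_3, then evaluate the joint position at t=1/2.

y_0=0 y_1=5 y_2=-1 y_3=2
S(1/2) = 1105/368

y_0 = S_0(0) = a_0 = 0
y_1 = S_1(0) = a_1 = 5
y_2 = S_2(0) = a_2 = -1
y_3 = S_2(1) = 2
t_q=1/2 is in segment 0 (τ=1/2); S_0(τ)=1105/368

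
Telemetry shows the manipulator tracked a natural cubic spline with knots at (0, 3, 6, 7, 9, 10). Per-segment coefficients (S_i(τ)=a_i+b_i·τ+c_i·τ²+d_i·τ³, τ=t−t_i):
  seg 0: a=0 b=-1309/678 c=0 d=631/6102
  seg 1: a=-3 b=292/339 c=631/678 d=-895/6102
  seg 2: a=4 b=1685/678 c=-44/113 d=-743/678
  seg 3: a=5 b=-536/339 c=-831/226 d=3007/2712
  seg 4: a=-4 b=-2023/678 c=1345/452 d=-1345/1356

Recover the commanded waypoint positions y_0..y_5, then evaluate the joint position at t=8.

y_0=0 y_1=-3 y_2=4 y_3=5 y_4=-4 y_5=-5
S(8) = 769/904

y_0 = S_0(0) = a_0 = 0
y_1 = S_1(0) = a_1 = -3
y_2 = S_2(0) = a_2 = 4
y_3 = S_3(0) = a_3 = 5
y_4 = S_4(0) = a_4 = -4
y_5 = S_4(1) = -5
t_q=8 is in segment 3 (τ=1); S_3(τ)=769/904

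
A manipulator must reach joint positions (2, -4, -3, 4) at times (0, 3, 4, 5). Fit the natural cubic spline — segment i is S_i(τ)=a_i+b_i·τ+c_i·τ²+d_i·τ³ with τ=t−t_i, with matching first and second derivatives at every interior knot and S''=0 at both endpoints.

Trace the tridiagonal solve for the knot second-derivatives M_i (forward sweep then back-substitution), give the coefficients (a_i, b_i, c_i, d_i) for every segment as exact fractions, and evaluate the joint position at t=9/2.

Δ: Δ0=-2, Δ1=1, Δ2=7
row 1: diag=8, rhs=18; c'=1/8, d'=9/4
row 2: denom=4−1·1/8=31/8; d'=(36−1·9/4)/(31/8)=270/31
back: M2=270/31
back: M1=9/4−1/8·270/31=36/31
M: M0=0, M1=36/31, M2=270/31, M3=0
seg 0: a=2, c=M0/2=0, d=(M1−M0)/(6·3)=2/31, b=Δ0−h0·(2M0+M1)/6=-80/31
seg 1: a=-4, c=M1/2=18/31, d=(M2−M1)/(6·1)=39/31, b=Δ1−h1·(2M1+M2)/6=-26/31
seg 2: a=-3, c=M2/2=135/31, d=(M3−M2)/(6·1)=-45/31, b=Δ2−h2·(2M2+M3)/6=127/31
t_q=9/2 → seg 2, τ=1/2; S=-3+127/31·τ+135/31·τ²+-45/31·τ³=-11/248

  seg 0: a=2 b=-80/31 c=0 d=2/31
  seg 1: a=-4 b=-26/31 c=18/31 d=39/31
  seg 2: a=-3 b=127/31 c=135/31 d=-45/31
S(9/2) = -11/248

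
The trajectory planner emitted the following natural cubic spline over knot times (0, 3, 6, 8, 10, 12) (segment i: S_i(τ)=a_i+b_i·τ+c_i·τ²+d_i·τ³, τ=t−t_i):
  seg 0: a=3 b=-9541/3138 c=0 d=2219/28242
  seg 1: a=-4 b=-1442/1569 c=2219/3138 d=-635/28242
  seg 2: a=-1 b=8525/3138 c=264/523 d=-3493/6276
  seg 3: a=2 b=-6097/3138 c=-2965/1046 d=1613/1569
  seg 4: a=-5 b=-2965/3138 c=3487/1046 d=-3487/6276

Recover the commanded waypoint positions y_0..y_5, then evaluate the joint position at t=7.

y_0=3 y_1=-4 y_2=-1 y_3=2 y_4=-5 y_5=2
S(7) = 3483/2092

y_0 = S_0(0) = a_0 = 3
y_1 = S_1(0) = a_1 = -4
y_2 = S_2(0) = a_2 = -1
y_3 = S_3(0) = a_3 = 2
y_4 = S_4(0) = a_4 = -5
y_5 = S_4(2) = 2
t_q=7 is in segment 2 (τ=1); S_2(τ)=3483/2092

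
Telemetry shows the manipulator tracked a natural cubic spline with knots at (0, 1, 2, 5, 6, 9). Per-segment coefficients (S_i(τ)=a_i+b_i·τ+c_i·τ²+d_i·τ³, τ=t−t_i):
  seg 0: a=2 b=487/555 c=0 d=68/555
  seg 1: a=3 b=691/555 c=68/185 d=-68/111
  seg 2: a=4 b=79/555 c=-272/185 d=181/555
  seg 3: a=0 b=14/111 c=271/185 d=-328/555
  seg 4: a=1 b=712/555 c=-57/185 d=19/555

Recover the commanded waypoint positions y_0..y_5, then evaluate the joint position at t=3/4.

y_0=2 y_1=3 y_2=4 y_3=0 y_4=1 y_5=3
S(3/4) = 8021/2960

y_0 = S_0(0) = a_0 = 2
y_1 = S_1(0) = a_1 = 3
y_2 = S_2(0) = a_2 = 4
y_3 = S_3(0) = a_3 = 0
y_4 = S_4(0) = a_4 = 1
y_5 = S_4(3) = 3
t_q=3/4 is in segment 0 (τ=3/4); S_0(τ)=8021/2960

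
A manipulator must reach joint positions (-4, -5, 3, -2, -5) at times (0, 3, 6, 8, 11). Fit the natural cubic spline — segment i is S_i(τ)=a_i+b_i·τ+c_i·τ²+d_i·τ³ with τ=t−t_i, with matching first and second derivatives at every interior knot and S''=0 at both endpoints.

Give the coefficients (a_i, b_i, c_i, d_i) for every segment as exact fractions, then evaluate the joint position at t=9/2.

Δ: Δ0=-1/3, Δ1=8/3, Δ2=-5/2, Δ3=-1
row 1: diag=12, rhs=18; c'=1/4, d'=3/2
row 2: denom=10−3·1/4=37/4; d'=(-31−3·3/2)/(37/4)=-142/37
row 3: denom=10−2·8/37=354/37; d'=(9−2·-142/37)/(354/37)=617/354
back: M3=617/354
back: M2=-142/37−8/37·617/354=-746/177
back: M1=3/2−1/4·-746/177=452/177
M: M0=0, M1=452/177, M2=-746/177, M3=617/354, M4=0
seg 0: a=-4, c=M0/2=0, d=(M1−M0)/(6·3)=226/1593, b=Δ0−h0·(2M0+M1)/6=-95/59
seg 1: a=-5, c=M1/2=226/177, d=(M2−M1)/(6·3)=-599/1593, b=Δ1−h1·(2M1+M2)/6=131/59
seg 2: a=3, c=M2/2=-373/177, d=(M3−M2)/(6·2)=703/1416, b=Δ2−h2·(2M2+M3)/6=-16/59
seg 3: a=-2, c=M3/2=617/708, d=(M4−M3)/(6·3)=-617/6372, b=Δ3−h3·(2M3+M4)/6=-971/354
t_q=9/2 → seg 1, τ=3/2; S=-5+131/59·τ+226/177·τ²+-599/1593·τ³=-31/472

  seg 0: a=-4 b=-95/59 c=0 d=226/1593
  seg 1: a=-5 b=131/59 c=226/177 d=-599/1593
  seg 2: a=3 b=-16/59 c=-373/177 d=703/1416
  seg 3: a=-2 b=-971/354 c=617/708 d=-617/6372
S(9/2) = -31/472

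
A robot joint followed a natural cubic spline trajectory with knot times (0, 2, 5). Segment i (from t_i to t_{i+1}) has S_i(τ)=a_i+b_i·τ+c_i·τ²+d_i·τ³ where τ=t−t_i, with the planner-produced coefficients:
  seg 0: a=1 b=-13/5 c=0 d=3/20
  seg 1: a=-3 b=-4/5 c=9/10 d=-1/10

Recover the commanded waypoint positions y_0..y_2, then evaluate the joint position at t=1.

y_0 = S_0(0) = a_0 = 1
y_1 = S_1(0) = a_1 = -3
y_2 = S_1(3) = 0
t_q=1 is in segment 0 (τ=1); S_0(τ)=-29/20

y_0=1 y_1=-3 y_2=0
S(1) = -29/20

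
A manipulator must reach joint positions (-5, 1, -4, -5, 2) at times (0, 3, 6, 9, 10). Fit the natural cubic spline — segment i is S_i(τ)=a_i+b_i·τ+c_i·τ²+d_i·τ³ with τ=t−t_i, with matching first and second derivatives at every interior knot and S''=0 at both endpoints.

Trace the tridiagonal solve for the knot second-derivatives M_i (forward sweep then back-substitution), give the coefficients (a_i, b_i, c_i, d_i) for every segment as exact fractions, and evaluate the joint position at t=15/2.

Δ: Δ0=2, Δ1=-5/3, Δ2=-1/3, Δ3=7
row 1: diag=12, rhs=-22; c'=1/4, d'=-11/6
row 2: denom=12−3·1/4=45/4; d'=(8−3·-11/6)/(45/4)=6/5
row 3: denom=8−3·4/15=36/5; d'=(44−3·6/5)/(36/5)=101/18
back: M3=101/18
back: M2=6/5−4/15·101/18=-8/27
back: M1=-11/6−1/4·-8/27=-95/54
M: M0=0, M1=-95/54, M2=-8/27, M3=101/18, M4=0
seg 0: a=-5, c=M0/2=0, d=(M1−M0)/(6·3)=-95/972, b=Δ0−h0·(2M0+M1)/6=311/108
seg 1: a=1, c=M1/2=-95/108, d=(M2−M1)/(6·3)=79/972, b=Δ1−h1·(2M1+M2)/6=13/54
seg 2: a=-4, c=M2/2=-4/27, d=(M3−M2)/(6·3)=319/972, b=Δ2−h2·(2M2+M3)/6=-307/108
seg 3: a=-5, c=M3/2=101/36, d=(M4−M3)/(6·1)=-101/108, b=Δ3−h3·(2M3+M4)/6=277/54
t_q=15/2 → seg 2, τ=3/2; S=-4+-307/108·τ+-4/27·τ²+319/972·τ³=-719/96

  seg 0: a=-5 b=311/108 c=0 d=-95/972
  seg 1: a=1 b=13/54 c=-95/108 d=79/972
  seg 2: a=-4 b=-307/108 c=-4/27 d=319/972
  seg 3: a=-5 b=277/54 c=101/36 d=-101/108
S(15/2) = -719/96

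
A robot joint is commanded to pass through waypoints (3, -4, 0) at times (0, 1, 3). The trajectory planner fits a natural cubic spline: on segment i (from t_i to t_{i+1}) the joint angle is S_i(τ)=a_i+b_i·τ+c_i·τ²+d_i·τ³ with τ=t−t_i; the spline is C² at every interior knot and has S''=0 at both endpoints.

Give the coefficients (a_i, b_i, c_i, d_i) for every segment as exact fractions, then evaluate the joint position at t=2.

Δ: Δ0=-7, Δ1=2
row 1: diag=6, rhs=54; c'=1/3, d'=9
back: M1=9
M: M0=0, M1=9, M2=0
seg 0: a=3, c=M0/2=0, d=(M1−M0)/(6·1)=3/2, b=Δ0−h0·(2M0+M1)/6=-17/2
seg 1: a=-4, c=M1/2=9/2, d=(M2−M1)/(6·2)=-3/4, b=Δ1−h1·(2M1+M2)/6=-4
t_q=2 → seg 1, τ=1; S=-4+-4·τ+9/2·τ²+-3/4·τ³=-17/4

  seg 0: a=3 b=-17/2 c=0 d=3/2
  seg 1: a=-4 b=-4 c=9/2 d=-3/4
S(2) = -17/4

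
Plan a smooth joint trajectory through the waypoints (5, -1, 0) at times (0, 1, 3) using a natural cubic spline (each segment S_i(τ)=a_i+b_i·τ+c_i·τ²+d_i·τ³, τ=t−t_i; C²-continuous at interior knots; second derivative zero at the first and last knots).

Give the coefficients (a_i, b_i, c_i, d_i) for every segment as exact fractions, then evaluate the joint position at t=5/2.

Δ: Δ0=-6, Δ1=1/2
row 1: diag=6, rhs=39; c'=1/3, d'=13/2
back: M1=13/2
M: M0=0, M1=13/2, M2=0
seg 0: a=5, c=M0/2=0, d=(M1−M0)/(6·1)=13/12, b=Δ0−h0·(2M0+M1)/6=-85/12
seg 1: a=-1, c=M1/2=13/4, d=(M2−M1)/(6·2)=-13/24, b=Δ1−h1·(2M1+M2)/6=-23/6
t_q=5/2 → seg 1, τ=3/2; S=-1+-23/6·τ+13/4·τ²+-13/24·τ³=-81/64

  seg 0: a=5 b=-85/12 c=0 d=13/12
  seg 1: a=-1 b=-23/6 c=13/4 d=-13/24
S(5/2) = -81/64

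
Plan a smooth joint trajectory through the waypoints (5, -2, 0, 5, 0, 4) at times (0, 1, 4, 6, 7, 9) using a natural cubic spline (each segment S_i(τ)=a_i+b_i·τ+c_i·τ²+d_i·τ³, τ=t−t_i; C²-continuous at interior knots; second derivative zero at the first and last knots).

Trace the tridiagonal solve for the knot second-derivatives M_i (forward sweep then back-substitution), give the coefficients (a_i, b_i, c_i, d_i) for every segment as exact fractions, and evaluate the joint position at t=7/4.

Δ: Δ0=-7, Δ1=2/3, Δ2=5/2, Δ3=-5, Δ4=2
row 1: diag=8, rhs=46; c'=3/8, d'=23/4
row 2: denom=10−3·3/8=71/8; d'=(11−3·23/4)/(71/8)=-50/71
row 3: denom=6−2·16/71=394/71; d'=(-45−2·-50/71)/(394/71)=-3095/394
row 4: denom=6−1·71/394=2293/394; d'=(42−1·-3095/394)/(2293/394)=19643/2293
back: M4=19643/2293
back: M3=-3095/394−71/394·19643/2293=-21552/2293
back: M2=-50/71−16/71·-21552/2293=3242/2293
back: M1=23/4−3/8·3242/2293=11969/2293
M: M0=0, M1=11969/2293, M2=3242/2293, M3=-21552/2293, M4=19643/2293, M5=0
seg 0: a=5, c=M0/2=0, d=(M1−M0)/(6·1)=11969/13758, b=Δ0−h0·(2M0+M1)/6=-108275/13758
seg 1: a=-2, c=M1/2=11969/4586, d=(M2−M1)/(6·3)=-2909/13758, b=Δ1−h1·(2M1+M2)/6=-36184/6879
seg 2: a=0, c=M2/2=1621/2293, d=(M3−M2)/(6·2)=-12397/13758, b=Δ2−h2·(2M2+M3)/6=64531/13758
seg 3: a=5, c=M3/2=-10776/2293, d=(M4−M3)/(6·1)=41195/13758, b=Δ3−h3·(2M3+M4)/6=-45329/13758
seg 4: a=0, c=M4/2=19643/4586, d=(M5−M4)/(6·2)=-19643/27516, b=Δ4−h4·(2M4+M5)/6=-25528/6879
t_q=7/4 → seg 1, τ=3/4; S=-2+-36184/6879·τ+11969/4586·τ²+-2909/13758·τ³=-1340193/293504

  seg 0: a=5 b=-108275/13758 c=0 d=11969/13758
  seg 1: a=-2 b=-36184/6879 c=11969/4586 d=-2909/13758
  seg 2: a=0 b=64531/13758 c=1621/2293 d=-12397/13758
  seg 3: a=5 b=-45329/13758 c=-10776/2293 d=41195/13758
  seg 4: a=0 b=-25528/6879 c=19643/4586 d=-19643/27516
S(7/4) = -1340193/293504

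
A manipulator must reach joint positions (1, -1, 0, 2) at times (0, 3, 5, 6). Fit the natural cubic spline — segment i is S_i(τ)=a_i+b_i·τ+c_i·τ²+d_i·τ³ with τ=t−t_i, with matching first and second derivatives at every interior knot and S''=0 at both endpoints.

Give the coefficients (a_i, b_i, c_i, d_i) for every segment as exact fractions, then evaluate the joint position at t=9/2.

Δ: Δ0=-2/3, Δ1=1/2, Δ2=2
row 1: diag=10, rhs=7; c'=1/5, d'=7/10
row 2: denom=6−2·1/5=28/5; d'=(9−2·7/10)/(28/5)=19/14
back: M2=19/14
back: M1=7/10−1/5·19/14=3/7
M: M0=0, M1=3/7, M2=19/14, M3=0
seg 0: a=1, c=M0/2=0, d=(M1−M0)/(6·3)=1/42, b=Δ0−h0·(2M0+M1)/6=-37/42
seg 1: a=-1, c=M1/2=3/14, d=(M2−M1)/(6·2)=13/168, b=Δ1−h1·(2M1+M2)/6=-5/21
seg 2: a=0, c=M2/2=19/28, d=(M3−M2)/(6·1)=-19/84, b=Δ2−h2·(2M2+M3)/6=65/42
t_q=9/2 → seg 1, τ=3/2; S=-1+-5/21·τ+3/14·τ²+13/168·τ³=-275/448

  seg 0: a=1 b=-37/42 c=0 d=1/42
  seg 1: a=-1 b=-5/21 c=3/14 d=13/168
  seg 2: a=0 b=65/42 c=19/28 d=-19/84
S(9/2) = -275/448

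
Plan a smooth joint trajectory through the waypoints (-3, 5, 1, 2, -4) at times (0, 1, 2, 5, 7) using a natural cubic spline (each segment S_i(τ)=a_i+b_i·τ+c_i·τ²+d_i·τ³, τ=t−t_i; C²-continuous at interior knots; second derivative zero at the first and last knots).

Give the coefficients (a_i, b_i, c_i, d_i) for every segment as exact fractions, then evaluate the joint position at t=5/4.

  seg 0: a=-3 b=4646/411 c=0 d=-1358/411
  seg 1: a=5 b=572/411 c=-1358/137 d=1858/411
  seg 2: a=1 b=-2002/411 c=500/137 d=-787/1233
  seg 3: a=2 b=-85/411 c=-287/137 d=287/822
S(5/4) = 21039/4384

Δ: Δ0=8, Δ1=-4, Δ2=1/3, Δ3=-3
row 1: diag=4, rhs=-72; c'=1/4, d'=-18
row 2: denom=8−1·1/4=31/4; d'=(26−1·-18)/(31/4)=176/31
row 3: denom=10−3·12/31=274/31; d'=(-20−3·176/31)/(274/31)=-574/137
back: M3=-574/137
back: M2=176/31−12/31·-574/137=1000/137
back: M1=-18−1/4·1000/137=-2716/137
M: M0=0, M1=-2716/137, M2=1000/137, M3=-574/137, M4=0
seg 0: a=-3, c=M0/2=0, d=(M1−M0)/(6·1)=-1358/411, b=Δ0−h0·(2M0+M1)/6=4646/411
seg 1: a=5, c=M1/2=-1358/137, d=(M2−M1)/(6·1)=1858/411, b=Δ1−h1·(2M1+M2)/6=572/411
seg 2: a=1, c=M2/2=500/137, d=(M3−M2)/(6·3)=-787/1233, b=Δ2−h2·(2M2+M3)/6=-2002/411
seg 3: a=2, c=M3/2=-287/137, d=(M4−M3)/(6·2)=287/822, b=Δ3−h3·(2M3+M4)/6=-85/411
t_q=5/4 → seg 1, τ=1/4; S=5+572/411·τ+-1358/137·τ²+1858/411·τ³=21039/4384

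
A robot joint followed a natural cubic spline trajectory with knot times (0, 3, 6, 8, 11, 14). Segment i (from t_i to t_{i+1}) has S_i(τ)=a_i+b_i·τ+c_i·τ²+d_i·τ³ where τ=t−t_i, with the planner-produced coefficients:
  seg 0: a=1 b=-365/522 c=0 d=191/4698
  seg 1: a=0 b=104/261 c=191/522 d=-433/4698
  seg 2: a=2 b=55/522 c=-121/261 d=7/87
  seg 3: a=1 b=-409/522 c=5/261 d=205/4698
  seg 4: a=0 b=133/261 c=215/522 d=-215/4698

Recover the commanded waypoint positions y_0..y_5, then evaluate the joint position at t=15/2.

y_0=1 y_1=0 y_2=2 y_3=1 y_4=0 y_5=4
S(15/2) = 965/696

y_0 = S_0(0) = a_0 = 1
y_1 = S_1(0) = a_1 = 0
y_2 = S_2(0) = a_2 = 2
y_3 = S_3(0) = a_3 = 1
y_4 = S_4(0) = a_4 = 0
y_5 = S_4(3) = 4
t_q=15/2 is in segment 2 (τ=3/2); S_2(τ)=965/696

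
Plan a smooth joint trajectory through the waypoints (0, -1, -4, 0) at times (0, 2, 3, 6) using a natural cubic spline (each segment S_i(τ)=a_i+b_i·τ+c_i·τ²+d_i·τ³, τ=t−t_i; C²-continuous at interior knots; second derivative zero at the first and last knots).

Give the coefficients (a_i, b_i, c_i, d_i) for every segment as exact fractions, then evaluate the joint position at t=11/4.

  seg 0: a=0 b=151/282 c=0 d=-73/282
  seg 1: a=-1 b=-725/282 c=-73/47 d=317/282
  seg 2: a=-4 b=-325/141 c=171/94 d=-19/94
S(11/4) = -20019/6016

Δ: Δ0=-1/2, Δ1=-3, Δ2=4/3
row 1: diag=6, rhs=-15; c'=1/6, d'=-5/2
row 2: denom=8−1·1/6=47/6; d'=(26−1·-5/2)/(47/6)=171/47
back: M2=171/47
back: M1=-5/2−1/6·171/47=-146/47
M: M0=0, M1=-146/47, M2=171/47, M3=0
seg 0: a=0, c=M0/2=0, d=(M1−M0)/(6·2)=-73/282, b=Δ0−h0·(2M0+M1)/6=151/282
seg 1: a=-1, c=M1/2=-73/47, d=(M2−M1)/(6·1)=317/282, b=Δ1−h1·(2M1+M2)/6=-725/282
seg 2: a=-4, c=M2/2=171/94, d=(M3−M2)/(6·3)=-19/94, b=Δ2−h2·(2M2+M3)/6=-325/141
t_q=11/4 → seg 1, τ=3/4; S=-1+-725/282·τ+-73/47·τ²+317/282·τ³=-20019/6016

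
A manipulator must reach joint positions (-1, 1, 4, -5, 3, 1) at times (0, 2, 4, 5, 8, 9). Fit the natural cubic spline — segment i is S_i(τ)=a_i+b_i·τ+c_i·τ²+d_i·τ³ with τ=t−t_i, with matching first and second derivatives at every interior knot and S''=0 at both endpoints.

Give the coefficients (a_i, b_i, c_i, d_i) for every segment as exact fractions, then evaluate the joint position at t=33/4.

  seg 0: a=-1 b=-529/1767 c=0 d=574/1767
  seg 1: a=1 b=6359/1767 c=1148/589 d=-21193/14136
  seg 2: a=4 b=-23309/3534 c=-16601/2356 d=32809/7068
  seg 3: a=-5 b=-47797/7068 c=4052/589 d=-8803/7068
  seg 4: a=3 b=3133/3534 c=-10201/2356 d=10201/7068
S(33/4) = 448367/150784

Δ: Δ0=1, Δ1=3/2, Δ2=-9, Δ3=8/3, Δ4=-2
row 1: diag=8, rhs=3; c'=1/4, d'=3/8
row 2: denom=6−2·1/4=11/2; d'=(-63−2·3/8)/(11/2)=-255/22
row 3: denom=8−1·2/11=86/11; d'=(70−1·-255/22)/(86/11)=1795/172
row 4: denom=8−3·33/86=589/86; d'=(-28−3·1795/172)/(589/86)=-10201/1178
back: M4=-10201/1178
back: M3=1795/172−33/86·-10201/1178=8104/589
back: M2=-255/22−2/11·8104/589=-16601/1178
back: M1=3/8−1/4·-16601/1178=2296/589
M: M0=0, M1=2296/589, M2=-16601/1178, M3=8104/589, M4=-10201/1178, M5=0
seg 0: a=-1, c=M0/2=0, d=(M1−M0)/(6·2)=574/1767, b=Δ0−h0·(2M0+M1)/6=-529/1767
seg 1: a=1, c=M1/2=1148/589, d=(M2−M1)/(6·2)=-21193/14136, b=Δ1−h1·(2M1+M2)/6=6359/1767
seg 2: a=4, c=M2/2=-16601/2356, d=(M3−M2)/(6·1)=32809/7068, b=Δ2−h2·(2M2+M3)/6=-23309/3534
seg 3: a=-5, c=M3/2=4052/589, d=(M4−M3)/(6·3)=-8803/7068, b=Δ3−h3·(2M3+M4)/6=-47797/7068
seg 4: a=3, c=M4/2=-10201/2356, d=(M5−M4)/(6·1)=10201/7068, b=Δ4−h4·(2M4+M5)/6=3133/3534
t_q=33/4 → seg 4, τ=1/4; S=3+3133/3534·τ+-10201/2356·τ²+10201/7068·τ³=448367/150784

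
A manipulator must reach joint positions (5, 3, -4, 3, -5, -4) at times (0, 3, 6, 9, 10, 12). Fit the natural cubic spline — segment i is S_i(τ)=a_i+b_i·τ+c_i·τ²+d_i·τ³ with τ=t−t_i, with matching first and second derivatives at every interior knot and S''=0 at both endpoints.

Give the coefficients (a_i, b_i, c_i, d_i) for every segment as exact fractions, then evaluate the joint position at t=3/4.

  seg 0: a=5 b=1753/3798 c=0 d=-4285/34182
  seg 1: a=3 b=-5551/1899 c=-4285/3798 d=15095/34182
  seg 2: a=-4 b=8473/3798 c=5405/1899 d=-32041/34182
  seg 3: a=3 b=-11395/1899 c=-2359/422 d=13637/3798
  seg 4: a=-5 b=-24341/3798 c=3280/633 d=-1640/1899
S(3/4) = 142961/27008

Δ: Δ0=-2/3, Δ1=-7/3, Δ2=7/3, Δ3=-8, Δ4=1/2
row 1: diag=12, rhs=-10; c'=1/4, d'=-5/6
row 2: denom=12−3·1/4=45/4; d'=(28−3·-5/6)/(45/4)=122/45
row 3: denom=8−3·4/15=36/5; d'=(-62−3·122/45)/(36/5)=-263/27
row 4: denom=6−1·5/36=211/36; d'=(51−1·-263/27)/(211/36)=6560/633
back: M4=6560/633
back: M3=-263/27−5/36·6560/633=-2359/211
back: M2=122/45−4/15·-2359/211=10810/1899
back: M1=-5/6−1/4·10810/1899=-4285/1899
M: M0=0, M1=-4285/1899, M2=10810/1899, M3=-2359/211, M4=6560/633, M5=0
seg 0: a=5, c=M0/2=0, d=(M1−M0)/(6·3)=-4285/34182, b=Δ0−h0·(2M0+M1)/6=1753/3798
seg 1: a=3, c=M1/2=-4285/3798, d=(M2−M1)/(6·3)=15095/34182, b=Δ1−h1·(2M1+M2)/6=-5551/1899
seg 2: a=-4, c=M2/2=5405/1899, d=(M3−M2)/(6·3)=-32041/34182, b=Δ2−h2·(2M2+M3)/6=8473/3798
seg 3: a=3, c=M3/2=-2359/422, d=(M4−M3)/(6·1)=13637/3798, b=Δ3−h3·(2M3+M4)/6=-11395/1899
seg 4: a=-5, c=M4/2=3280/633, d=(M5−M4)/(6·2)=-1640/1899, b=Δ4−h4·(2M4+M5)/6=-24341/3798
t_q=3/4 → seg 0, τ=3/4; S=5+1753/3798·τ+0·τ²+-4285/34182·τ³=142961/27008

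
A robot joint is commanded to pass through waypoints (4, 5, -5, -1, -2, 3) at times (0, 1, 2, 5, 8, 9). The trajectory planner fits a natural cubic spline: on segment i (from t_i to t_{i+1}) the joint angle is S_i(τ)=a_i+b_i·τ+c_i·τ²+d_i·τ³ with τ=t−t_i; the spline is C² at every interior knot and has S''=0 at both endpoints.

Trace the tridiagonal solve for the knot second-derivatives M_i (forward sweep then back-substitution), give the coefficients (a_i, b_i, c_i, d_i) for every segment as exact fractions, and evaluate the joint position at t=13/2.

Δ: Δ0=1, Δ1=-10, Δ2=4/3, Δ3=-1/3, Δ4=5
row 1: diag=4, rhs=-66; c'=1/4, d'=-33/2
row 2: denom=8−1·1/4=31/4; d'=(68−1·-33/2)/(31/4)=338/31
row 3: denom=12−3·12/31=336/31; d'=(-10−3·338/31)/(336/31)=-331/84
row 4: denom=8−3·31/112=803/112; d'=(32−3·-331/84)/(803/112)=4908/803
back: M4=4908/803
back: M3=-331/84−31/112·4908/803=-13568/2409
back: M2=338/31−12/31·-13568/2409=10506/803
back: M1=-33/2−1/4·10506/803=-15876/803
M: M0=0, M1=-15876/803, M2=10506/803, M3=-13568/2409, M4=4908/803, M5=0
seg 0: a=4, c=M0/2=0, d=(M1−M0)/(6·1)=-2646/803, b=Δ0−h0·(2M0+M1)/6=3449/803
seg 1: a=5, c=M1/2=-7938/803, d=(M2−M1)/(6·1)=4397/803, b=Δ1−h1·(2M1+M2)/6=-4489/803
seg 2: a=-5, c=M2/2=5253/803, d=(M3−M2)/(6·3)=-22543/21681, b=Δ2−h2·(2M2+M3)/6=-7174/803
seg 3: a=-1, c=M3/2=-6784/2409, d=(M4−M3)/(6·3)=1286/1971, b=Δ3−h3·(2M3+M4)/6=1801/803
seg 4: a=-2, c=M4/2=2454/803, d=(M5−M4)/(6·1)=-818/803, b=Δ4−h4·(2M4+M5)/6=2379/803
t_q=13/2 → seg 3, τ=3/2; S=-1+1801/803·τ+-6784/2409·τ²+1286/1971·τ³=-5685/3212

  seg 0: a=4 b=3449/803 c=0 d=-2646/803
  seg 1: a=5 b=-4489/803 c=-7938/803 d=4397/803
  seg 2: a=-5 b=-7174/803 c=5253/803 d=-22543/21681
  seg 3: a=-1 b=1801/803 c=-6784/2409 d=1286/1971
  seg 4: a=-2 b=2379/803 c=2454/803 d=-818/803
S(13/2) = -5685/3212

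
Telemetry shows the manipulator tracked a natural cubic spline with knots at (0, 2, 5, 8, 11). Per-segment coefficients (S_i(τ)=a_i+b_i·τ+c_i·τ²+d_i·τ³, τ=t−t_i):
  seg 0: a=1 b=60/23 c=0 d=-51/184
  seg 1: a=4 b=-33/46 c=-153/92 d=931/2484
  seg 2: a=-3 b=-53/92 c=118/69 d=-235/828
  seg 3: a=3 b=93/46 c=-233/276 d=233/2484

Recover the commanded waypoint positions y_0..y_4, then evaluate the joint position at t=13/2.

y_0 = S_0(0) = a_0 = 1
y_1 = S_1(0) = a_1 = 4
y_2 = S_2(0) = a_2 = -3
y_3 = S_3(0) = a_3 = 3
y_4 = S_3(3) = 4
t_q=13/2 is in segment 2 (τ=3/2); S_2(τ)=-717/736

y_0=1 y_1=4 y_2=-3 y_3=3 y_4=4
S(13/2) = -717/736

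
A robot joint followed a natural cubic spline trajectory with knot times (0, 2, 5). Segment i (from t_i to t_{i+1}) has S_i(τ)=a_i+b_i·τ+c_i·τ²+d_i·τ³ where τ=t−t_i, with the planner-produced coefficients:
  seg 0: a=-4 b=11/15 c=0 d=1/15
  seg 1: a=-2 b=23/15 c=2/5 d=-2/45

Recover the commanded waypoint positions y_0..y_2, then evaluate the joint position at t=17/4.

y_0 = S_0(0) = a_0 = -4
y_1 = S_1(0) = a_1 = -2
y_2 = S_1(3) = 5
t_q=17/4 is in segment 1 (τ=9/4); S_1(τ)=95/32

y_0=-4 y_1=-2 y_2=5
S(17/4) = 95/32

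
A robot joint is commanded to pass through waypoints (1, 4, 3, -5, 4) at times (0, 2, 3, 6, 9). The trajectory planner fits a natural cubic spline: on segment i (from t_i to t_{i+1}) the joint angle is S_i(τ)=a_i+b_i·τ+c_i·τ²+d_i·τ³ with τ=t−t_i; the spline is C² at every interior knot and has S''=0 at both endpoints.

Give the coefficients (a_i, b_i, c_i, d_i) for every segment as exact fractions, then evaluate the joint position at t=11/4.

Δ: Δ0=3/2, Δ1=-1, Δ2=-8/3, Δ3=3
row 1: diag=6, rhs=-15; c'=1/6, d'=-5/2
row 2: denom=8−1·1/6=47/6; d'=(-10−1·-5/2)/(47/6)=-45/47
row 3: denom=12−3·18/47=510/47; d'=(34−3·-45/47)/(510/47)=1733/510
back: M3=1733/510
back: M2=-45/47−18/47·1733/510=-192/85
back: M1=-5/2−1/6·-192/85=-361/170
M: M0=0, M1=-361/170, M2=-192/85, M3=1733/510, M4=0
seg 0: a=1, c=M0/2=0, d=(M1−M0)/(6·2)=-361/2040, b=Δ0−h0·(2M0+M1)/6=563/255
seg 1: a=4, c=M1/2=-361/340, d=(M2−M1)/(6·1)=-23/1020, b=Δ1−h1·(2M1+M2)/6=43/510
seg 2: a=3, c=M2/2=-96/85, d=(M3−M2)/(6·3)=577/1836, b=Δ2−h2·(2M2+M3)/6=-2149/1020
seg 3: a=-5, c=M3/2=1733/1020, d=(M4−M3)/(6·3)=-1733/9180, b=Δ3−h3·(2M3+M4)/6=-203/510
t_q=11/4 → seg 1, τ=3/4; S=4+43/510·τ+-361/340·τ²+-23/1020·τ³=75213/21760

  seg 0: a=1 b=563/255 c=0 d=-361/2040
  seg 1: a=4 b=43/510 c=-361/340 d=-23/1020
  seg 2: a=3 b=-2149/1020 c=-96/85 d=577/1836
  seg 3: a=-5 b=-203/510 c=1733/1020 d=-1733/9180
S(11/4) = 75213/21760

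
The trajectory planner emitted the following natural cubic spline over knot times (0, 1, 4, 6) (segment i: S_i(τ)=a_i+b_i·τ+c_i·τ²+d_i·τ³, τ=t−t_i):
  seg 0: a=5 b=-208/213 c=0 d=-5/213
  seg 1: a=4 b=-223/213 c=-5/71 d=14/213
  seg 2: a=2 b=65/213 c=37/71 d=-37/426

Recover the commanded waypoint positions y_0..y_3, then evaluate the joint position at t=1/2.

y_0 = S_0(0) = a_0 = 5
y_1 = S_1(0) = a_1 = 4
y_2 = S_2(0) = a_2 = 2
y_3 = S_2(2) = 4
t_q=1/2 is in segment 0 (τ=1/2); S_0(τ)=2561/568

y_0=5 y_1=4 y_2=2 y_3=4
S(1/2) = 2561/568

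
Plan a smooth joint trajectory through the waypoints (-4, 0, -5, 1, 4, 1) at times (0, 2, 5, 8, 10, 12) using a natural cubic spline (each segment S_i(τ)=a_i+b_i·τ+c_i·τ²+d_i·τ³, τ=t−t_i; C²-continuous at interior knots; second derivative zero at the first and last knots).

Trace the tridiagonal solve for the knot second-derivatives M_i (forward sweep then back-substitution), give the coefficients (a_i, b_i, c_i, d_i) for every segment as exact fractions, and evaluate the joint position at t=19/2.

Δ: Δ0=2, Δ1=-5/3, Δ2=2, Δ3=3/2, Δ4=-3/2
row 1: diag=10, rhs=-22; c'=3/10, d'=-11/5
row 2: denom=12−3·3/10=111/10; d'=(22−3·-11/5)/(111/10)=286/111
row 3: denom=10−3·10/37=340/37; d'=(-3−3·286/111)/(340/37)=-397/340
row 4: denom=8−2·37/170=643/85; d'=(-18−2·-397/340)/(643/85)=-2663/1286
back: M4=-2663/1286
back: M3=-397/340−37/170·-2663/1286=-461/643
back: M2=286/111−10/37·-461/643=5344/1929
back: M1=-11/5−3/10·5344/1929=-1949/643
M: M0=0, M1=-1949/643, M2=5344/1929, M3=-461/643, M4=-2663/1286, M5=0
seg 0: a=-4, c=M0/2=0, d=(M1−M0)/(6·2)=-1949/7716, b=Δ0−h0·(2M0+M1)/6=5807/1929
seg 1: a=0, c=M1/2=-1949/1286, d=(M2−M1)/(6·3)=11191/34722, b=Δ1−h1·(2M1+M2)/6=-40/1929
seg 2: a=-5, c=M2/2=2672/1929, d=(M3−M2)/(6·3)=-6727/34722, b=Δ2−h2·(2M2+M3)/6=-1589/3858
seg 3: a=1, c=M3/2=-461/1286, d=(M4−M3)/(6·2)=-1741/15432, b=Δ3−h3·(2M3+M4)/6=5147/1929
seg 4: a=4, c=M4/2=-2663/2572, d=(M5−M4)/(6·2)=2663/15432, b=Δ4−h4·(2M4+M5)/6=-461/3858
t_q=19/2 → seg 3, τ=3/2; S=1+5147/1929·τ+-461/1286·τ²+-1741/15432·τ³=156995/41152

  seg 0: a=-4 b=5807/1929 c=0 d=-1949/7716
  seg 1: a=0 b=-40/1929 c=-1949/1286 d=11191/34722
  seg 2: a=-5 b=-1589/3858 c=2672/1929 d=-6727/34722
  seg 3: a=1 b=5147/1929 c=-461/1286 d=-1741/15432
  seg 4: a=4 b=-461/3858 c=-2663/2572 d=2663/15432
S(19/2) = 156995/41152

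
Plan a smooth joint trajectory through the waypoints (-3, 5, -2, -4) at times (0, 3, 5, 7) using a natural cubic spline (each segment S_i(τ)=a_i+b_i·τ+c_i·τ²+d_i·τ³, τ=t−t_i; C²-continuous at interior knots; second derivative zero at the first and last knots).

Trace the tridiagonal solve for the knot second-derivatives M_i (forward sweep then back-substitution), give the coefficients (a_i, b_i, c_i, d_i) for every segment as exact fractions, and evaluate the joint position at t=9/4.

Δ: Δ0=8/3, Δ1=-7/2, Δ2=-1
row 1: diag=10, rhs=-37; c'=1/5, d'=-37/10
row 2: denom=8−2·1/5=38/5; d'=(15−2·-37/10)/(38/5)=56/19
back: M2=56/19
back: M1=-37/10−1/5·56/19=-163/38
M: M0=0, M1=-163/38, M2=56/19, M3=0
seg 0: a=-3, c=M0/2=0, d=(M1−M0)/(6·3)=-163/684, b=Δ0−h0·(2M0+M1)/6=1097/228
seg 1: a=5, c=M1/2=-163/76, d=(M2−M1)/(6·2)=275/456, b=Δ1−h1·(2M1+M2)/6=-185/114
seg 2: a=-2, c=M2/2=28/19, d=(M3−M2)/(6·2)=-14/57, b=Δ2−h2·(2M2+M3)/6=-169/57
t_q=9/4 → seg 0, τ=9/4; S=-3+1097/228·τ+0·τ²+-163/684·τ³=24861/4864

  seg 0: a=-3 b=1097/228 c=0 d=-163/684
  seg 1: a=5 b=-185/114 c=-163/76 d=275/456
  seg 2: a=-2 b=-169/57 c=28/19 d=-14/57
S(9/4) = 24861/4864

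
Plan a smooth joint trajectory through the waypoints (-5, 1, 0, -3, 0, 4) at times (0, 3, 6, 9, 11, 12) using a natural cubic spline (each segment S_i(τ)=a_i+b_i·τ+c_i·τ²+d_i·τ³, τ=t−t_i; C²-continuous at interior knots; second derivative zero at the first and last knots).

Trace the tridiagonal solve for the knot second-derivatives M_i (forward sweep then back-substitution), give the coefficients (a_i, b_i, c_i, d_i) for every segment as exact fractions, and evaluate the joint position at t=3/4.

  seg 0: a=-5 b=731/288 c=0 d=-155/2592
  seg 1: a=1 b=133/144 c=-155/288 d=103/2592
  seg 2: a=0 b=-355/288 c=-13/72 d=223/2592
  seg 3: a=-3 b=1/144 c=19/32 d=11/144
  seg 4: a=0 b=475/144 c=101/96 d=-101/288
S(3/4) = -6393/2048

Δ: Δ0=2, Δ1=-1/3, Δ2=-1, Δ3=3/2, Δ4=4
row 1: diag=12, rhs=-14; c'=1/4, d'=-7/6
row 2: denom=12−3·1/4=45/4; d'=(-4−3·-7/6)/(45/4)=-2/45
row 3: denom=10−3·4/15=46/5; d'=(15−3·-2/45)/(46/5)=227/138
row 4: denom=6−2·5/23=128/23; d'=(15−2·227/138)/(128/23)=101/48
back: M4=101/48
back: M3=227/138−5/23·101/48=19/16
back: M2=-2/45−4/15·19/16=-13/36
back: M1=-7/6−1/4·-13/36=-155/144
M: M0=0, M1=-155/144, M2=-13/36, M3=19/16, M4=101/48, M5=0
seg 0: a=-5, c=M0/2=0, d=(M1−M0)/(6·3)=-155/2592, b=Δ0−h0·(2M0+M1)/6=731/288
seg 1: a=1, c=M1/2=-155/288, d=(M2−M1)/(6·3)=103/2592, b=Δ1−h1·(2M1+M2)/6=133/144
seg 2: a=0, c=M2/2=-13/72, d=(M3−M2)/(6·3)=223/2592, b=Δ2−h2·(2M2+M3)/6=-355/288
seg 3: a=-3, c=M3/2=19/32, d=(M4−M3)/(6·2)=11/144, b=Δ3−h3·(2M3+M4)/6=1/144
seg 4: a=0, c=M4/2=101/96, d=(M5−M4)/(6·1)=-101/288, b=Δ4−h4·(2M4+M5)/6=475/144
t_q=3/4 → seg 0, τ=3/4; S=-5+731/288·τ+0·τ²+-155/2592·τ³=-6393/2048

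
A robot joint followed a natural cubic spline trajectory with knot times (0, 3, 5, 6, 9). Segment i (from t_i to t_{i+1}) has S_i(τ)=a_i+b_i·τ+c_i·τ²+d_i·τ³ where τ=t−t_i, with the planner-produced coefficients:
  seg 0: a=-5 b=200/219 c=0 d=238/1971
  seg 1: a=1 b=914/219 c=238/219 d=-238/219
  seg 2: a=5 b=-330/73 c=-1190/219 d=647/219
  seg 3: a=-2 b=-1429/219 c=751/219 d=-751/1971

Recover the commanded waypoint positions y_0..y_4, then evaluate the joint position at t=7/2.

y_0=-5 y_1=1 y_2=5 y_3=-2 y_4=-1
S(7/2) = 941/292

y_0 = S_0(0) = a_0 = -5
y_1 = S_1(0) = a_1 = 1
y_2 = S_2(0) = a_2 = 5
y_3 = S_3(0) = a_3 = -2
y_4 = S_3(3) = -1
t_q=7/2 is in segment 1 (τ=1/2); S_1(τ)=941/292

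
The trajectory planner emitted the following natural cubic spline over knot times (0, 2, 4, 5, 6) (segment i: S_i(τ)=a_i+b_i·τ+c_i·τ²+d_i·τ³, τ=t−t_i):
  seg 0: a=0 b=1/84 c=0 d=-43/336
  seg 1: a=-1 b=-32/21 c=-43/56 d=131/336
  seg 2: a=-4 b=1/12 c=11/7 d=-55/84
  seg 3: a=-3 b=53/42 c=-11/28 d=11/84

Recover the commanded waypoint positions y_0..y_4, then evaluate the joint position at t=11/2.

y_0=0 y_1=-1 y_2=-4 y_3=-3 y_4=-2
S(11/2) = -549/224

y_0 = S_0(0) = a_0 = 0
y_1 = S_1(0) = a_1 = -1
y_2 = S_2(0) = a_2 = -4
y_3 = S_3(0) = a_3 = -3
y_4 = S_3(1) = -2
t_q=11/2 is in segment 3 (τ=1/2); S_3(τ)=-549/224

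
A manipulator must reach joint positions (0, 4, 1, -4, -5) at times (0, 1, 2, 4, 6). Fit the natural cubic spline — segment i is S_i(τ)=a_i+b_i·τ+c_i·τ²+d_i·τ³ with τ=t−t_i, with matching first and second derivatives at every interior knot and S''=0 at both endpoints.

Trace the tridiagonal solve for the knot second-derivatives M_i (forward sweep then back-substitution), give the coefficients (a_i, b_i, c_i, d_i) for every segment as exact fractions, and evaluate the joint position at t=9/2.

Δ: Δ0=4, Δ1=-3, Δ2=-5/2, Δ3=-1/2
row 1: diag=4, rhs=-42; c'=1/4, d'=-21/2
row 2: denom=6−1·1/4=23/4; d'=(3−1·-21/2)/(23/4)=54/23
row 3: denom=8−2·8/23=168/23; d'=(12−2·54/23)/(168/23)=1
back: M3=1
back: M2=54/23−8/23·1=2
back: M1=-21/2−1/4·2=-11
M: M0=0, M1=-11, M2=2, M3=1, M4=0
seg 0: a=0, c=M0/2=0, d=(M1−M0)/(6·1)=-11/6, b=Δ0−h0·(2M0+M1)/6=35/6
seg 1: a=4, c=M1/2=-11/2, d=(M2−M1)/(6·1)=13/6, b=Δ1−h1·(2M1+M2)/6=1/3
seg 2: a=1, c=M2/2=1, d=(M3−M2)/(6·2)=-1/12, b=Δ2−h2·(2M2+M3)/6=-25/6
seg 3: a=-4, c=M3/2=1/2, d=(M4−M3)/(6·2)=-1/12, b=Δ3−h3·(2M3+M4)/6=-7/6
t_q=9/2 → seg 3, τ=1/2; S=-4+-7/6·τ+1/2·τ²+-1/12·τ³=-143/32

  seg 0: a=0 b=35/6 c=0 d=-11/6
  seg 1: a=4 b=1/3 c=-11/2 d=13/6
  seg 2: a=1 b=-25/6 c=1 d=-1/12
  seg 3: a=-4 b=-7/6 c=1/2 d=-1/12
S(9/2) = -143/32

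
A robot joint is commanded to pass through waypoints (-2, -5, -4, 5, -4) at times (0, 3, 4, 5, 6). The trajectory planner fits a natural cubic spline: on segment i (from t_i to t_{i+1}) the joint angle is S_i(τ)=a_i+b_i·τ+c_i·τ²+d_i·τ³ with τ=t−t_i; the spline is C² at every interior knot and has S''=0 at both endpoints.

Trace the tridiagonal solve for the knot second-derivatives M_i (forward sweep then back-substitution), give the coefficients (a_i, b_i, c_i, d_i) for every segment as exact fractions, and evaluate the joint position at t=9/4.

  seg 0: a=-2 b=-14/29 c=0 d=-5/87
  seg 1: a=-5 b=-59/29 c=-15/29 d=103/29
  seg 2: a=-4 b=220/29 c=294/29 d=-253/29
  seg 3: a=5 b=49/29 c=-465/29 d=155/29
S(9/4) = -6943/1856

Δ: Δ0=-1, Δ1=1, Δ2=9, Δ3=-9
row 1: diag=8, rhs=12; c'=1/8, d'=3/2
row 2: denom=4−1·1/8=31/8; d'=(48−1·3/2)/(31/8)=12
row 3: denom=4−1·8/31=116/31; d'=(-108−1·12)/(116/31)=-930/29
back: M3=-930/29
back: M2=12−8/31·-930/29=588/29
back: M1=3/2−1/8·588/29=-30/29
M: M0=0, M1=-30/29, M2=588/29, M3=-930/29, M4=0
seg 0: a=-2, c=M0/2=0, d=(M1−M0)/(6·3)=-5/87, b=Δ0−h0·(2M0+M1)/6=-14/29
seg 1: a=-5, c=M1/2=-15/29, d=(M2−M1)/(6·1)=103/29, b=Δ1−h1·(2M1+M2)/6=-59/29
seg 2: a=-4, c=M2/2=294/29, d=(M3−M2)/(6·1)=-253/29, b=Δ2−h2·(2M2+M3)/6=220/29
seg 3: a=5, c=M3/2=-465/29, d=(M4−M3)/(6·1)=155/29, b=Δ3−h3·(2M3+M4)/6=49/29
t_q=9/4 → seg 0, τ=9/4; S=-2+-14/29·τ+0·τ²+-5/87·τ³=-6943/1856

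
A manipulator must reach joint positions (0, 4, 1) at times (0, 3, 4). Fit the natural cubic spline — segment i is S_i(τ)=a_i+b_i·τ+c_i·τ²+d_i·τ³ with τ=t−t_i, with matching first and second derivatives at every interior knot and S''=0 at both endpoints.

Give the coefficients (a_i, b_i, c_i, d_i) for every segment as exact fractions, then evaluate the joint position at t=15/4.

  seg 0: a=0 b=71/24 c=0 d=-13/72
  seg 1: a=4 b=-23/12 c=-13/8 d=13/24
S(15/4) = 961/512

Δ: Δ0=4/3, Δ1=-3
row 1: diag=8, rhs=-26; c'=1/8, d'=-13/4
back: M1=-13/4
M: M0=0, M1=-13/4, M2=0
seg 0: a=0, c=M0/2=0, d=(M1−M0)/(6·3)=-13/72, b=Δ0−h0·(2M0+M1)/6=71/24
seg 1: a=4, c=M1/2=-13/8, d=(M2−M1)/(6·1)=13/24, b=Δ1−h1·(2M1+M2)/6=-23/12
t_q=15/4 → seg 1, τ=3/4; S=4+-23/12·τ+-13/8·τ²+13/24·τ³=961/512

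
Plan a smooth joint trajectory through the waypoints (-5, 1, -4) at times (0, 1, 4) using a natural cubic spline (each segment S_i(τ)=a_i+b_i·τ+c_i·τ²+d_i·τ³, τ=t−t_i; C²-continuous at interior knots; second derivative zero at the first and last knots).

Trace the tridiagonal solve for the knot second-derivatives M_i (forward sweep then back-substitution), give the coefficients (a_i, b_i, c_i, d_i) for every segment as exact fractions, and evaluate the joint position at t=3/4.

Δ: Δ0=6, Δ1=-5/3
row 1: diag=8, rhs=-46; c'=3/8, d'=-23/4
back: M1=-23/4
M: M0=0, M1=-23/4, M2=0
seg 0: a=-5, c=M0/2=0, d=(M1−M0)/(6·1)=-23/24, b=Δ0−h0·(2M0+M1)/6=167/24
seg 1: a=1, c=M1/2=-23/8, d=(M2−M1)/(6·3)=23/72, b=Δ1−h1·(2M1+M2)/6=49/12
t_q=3/4 → seg 0, τ=3/4; S=-5+167/24·τ+0·τ²+-23/24·τ³=-95/512

  seg 0: a=-5 b=167/24 c=0 d=-23/24
  seg 1: a=1 b=49/12 c=-23/8 d=23/72
S(3/4) = -95/512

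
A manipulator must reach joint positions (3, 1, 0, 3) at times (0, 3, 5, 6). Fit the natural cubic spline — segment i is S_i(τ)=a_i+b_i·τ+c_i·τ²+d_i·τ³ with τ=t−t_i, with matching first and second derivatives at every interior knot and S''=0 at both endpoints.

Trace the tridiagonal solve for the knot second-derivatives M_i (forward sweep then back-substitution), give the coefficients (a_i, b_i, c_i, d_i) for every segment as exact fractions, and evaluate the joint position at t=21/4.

Δ: Δ0=-2/3, Δ1=-1/2, Δ2=3
row 1: diag=10, rhs=1; c'=1/5, d'=1/10
row 2: denom=6−2·1/5=28/5; d'=(21−2·1/10)/(28/5)=26/7
back: M2=26/7
back: M1=1/10−1/5·26/7=-9/14
M: M0=0, M1=-9/14, M2=26/7, M3=0
seg 0: a=3, c=M0/2=0, d=(M1−M0)/(6·3)=-1/28, b=Δ0−h0·(2M0+M1)/6=-29/84
seg 1: a=1, c=M1/2=-9/28, d=(M2−M1)/(6·2)=61/168, b=Δ1−h1·(2M1+M2)/6=-55/42
seg 2: a=0, c=M2/2=13/7, d=(M3−M2)/(6·1)=-13/21, b=Δ2−h2·(2M2+M3)/6=37/21
t_q=21/4 → seg 2, τ=1/4; S=0+37/21·τ+13/7·τ²+-13/21·τ³=35/64

  seg 0: a=3 b=-29/84 c=0 d=-1/28
  seg 1: a=1 b=-55/42 c=-9/28 d=61/168
  seg 2: a=0 b=37/21 c=13/7 d=-13/21
S(21/4) = 35/64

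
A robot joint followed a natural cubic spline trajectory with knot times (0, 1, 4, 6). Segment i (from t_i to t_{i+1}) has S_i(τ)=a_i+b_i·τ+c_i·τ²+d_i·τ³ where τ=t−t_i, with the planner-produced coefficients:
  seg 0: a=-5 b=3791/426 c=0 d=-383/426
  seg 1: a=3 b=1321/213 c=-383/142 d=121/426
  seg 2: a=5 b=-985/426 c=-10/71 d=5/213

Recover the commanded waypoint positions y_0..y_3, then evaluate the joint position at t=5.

y_0=-5 y_1=3 y_2=5 y_3=0
S(5) = 365/142

y_0 = S_0(0) = a_0 = -5
y_1 = S_1(0) = a_1 = 3
y_2 = S_2(0) = a_2 = 5
y_3 = S_2(2) = 0
t_q=5 is in segment 2 (τ=1); S_2(τ)=365/142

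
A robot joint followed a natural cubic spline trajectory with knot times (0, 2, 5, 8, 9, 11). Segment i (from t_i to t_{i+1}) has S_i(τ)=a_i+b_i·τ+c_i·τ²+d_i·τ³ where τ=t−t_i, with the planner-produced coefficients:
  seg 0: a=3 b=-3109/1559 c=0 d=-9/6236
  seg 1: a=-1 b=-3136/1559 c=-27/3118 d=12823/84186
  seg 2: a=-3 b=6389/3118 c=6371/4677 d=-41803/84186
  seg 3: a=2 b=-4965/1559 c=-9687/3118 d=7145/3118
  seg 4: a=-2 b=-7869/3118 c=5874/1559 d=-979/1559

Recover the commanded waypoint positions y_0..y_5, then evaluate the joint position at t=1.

y_0=3 y_1=-1 y_2=-3 y_3=2 y_4=-2 y_5=3
S(1) = 6263/6236

y_0 = S_0(0) = a_0 = 3
y_1 = S_1(0) = a_1 = -1
y_2 = S_2(0) = a_2 = -3
y_3 = S_3(0) = a_3 = 2
y_4 = S_4(0) = a_4 = -2
y_5 = S_4(2) = 3
t_q=1 is in segment 0 (τ=1); S_0(τ)=6263/6236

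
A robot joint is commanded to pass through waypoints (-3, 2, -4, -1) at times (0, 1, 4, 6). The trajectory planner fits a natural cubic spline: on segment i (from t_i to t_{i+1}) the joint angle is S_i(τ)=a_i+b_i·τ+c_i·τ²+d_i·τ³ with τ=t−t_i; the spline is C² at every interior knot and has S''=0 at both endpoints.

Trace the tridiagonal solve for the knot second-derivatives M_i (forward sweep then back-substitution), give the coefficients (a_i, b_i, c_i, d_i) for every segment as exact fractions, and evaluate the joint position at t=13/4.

  seg 0: a=-3 b=871/142 c=0 d=-161/142
  seg 1: a=2 b=194/71 c=-483/142 d=259/426
  seg 2: a=-4 b=-179/142 c=147/71 d=-49/142
S(13/4) = -19507/9088

Δ: Δ0=5, Δ1=-2, Δ2=3/2
row 1: diag=8, rhs=-42; c'=3/8, d'=-21/4
row 2: denom=10−3·3/8=71/8; d'=(21−3·-21/4)/(71/8)=294/71
back: M2=294/71
back: M1=-21/4−3/8·294/71=-483/71
M: M0=0, M1=-483/71, M2=294/71, M3=0
seg 0: a=-3, c=M0/2=0, d=(M1−M0)/(6·1)=-161/142, b=Δ0−h0·(2M0+M1)/6=871/142
seg 1: a=2, c=M1/2=-483/142, d=(M2−M1)/(6·3)=259/426, b=Δ1−h1·(2M1+M2)/6=194/71
seg 2: a=-4, c=M2/2=147/71, d=(M3−M2)/(6·2)=-49/142, b=Δ2−h2·(2M2+M3)/6=-179/142
t_q=13/4 → seg 1, τ=9/4; S=2+194/71·τ+-483/142·τ²+259/426·τ³=-19507/9088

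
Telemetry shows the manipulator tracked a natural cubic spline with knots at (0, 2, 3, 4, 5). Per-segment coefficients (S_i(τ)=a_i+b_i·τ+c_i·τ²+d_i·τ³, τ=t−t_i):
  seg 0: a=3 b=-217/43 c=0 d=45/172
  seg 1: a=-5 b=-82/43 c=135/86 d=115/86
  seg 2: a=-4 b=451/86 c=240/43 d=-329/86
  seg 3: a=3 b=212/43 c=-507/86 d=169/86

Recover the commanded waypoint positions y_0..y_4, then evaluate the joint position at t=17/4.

y_0=3 y_1=-5 y_2=-4 y_3=3 y_4=4
S(17/4) = 21437/5504

y_0 = S_0(0) = a_0 = 3
y_1 = S_1(0) = a_1 = -5
y_2 = S_2(0) = a_2 = -4
y_3 = S_3(0) = a_3 = 3
y_4 = S_3(1) = 4
t_q=17/4 is in segment 3 (τ=1/4); S_3(τ)=21437/5504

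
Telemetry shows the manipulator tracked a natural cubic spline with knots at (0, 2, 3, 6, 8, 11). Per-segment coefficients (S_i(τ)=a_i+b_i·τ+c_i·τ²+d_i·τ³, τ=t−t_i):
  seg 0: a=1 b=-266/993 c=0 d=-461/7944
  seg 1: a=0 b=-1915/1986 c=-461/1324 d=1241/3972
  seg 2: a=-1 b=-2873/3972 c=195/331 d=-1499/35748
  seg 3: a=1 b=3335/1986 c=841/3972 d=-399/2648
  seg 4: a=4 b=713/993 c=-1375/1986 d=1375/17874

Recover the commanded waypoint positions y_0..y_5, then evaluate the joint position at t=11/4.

y_0=1 y_1=0 y_2=-1 y_3=1 y_4=4 y_5=2
S(11/4) = -66707/84736

y_0 = S_0(0) = a_0 = 1
y_1 = S_1(0) = a_1 = 0
y_2 = S_2(0) = a_2 = -1
y_3 = S_3(0) = a_3 = 1
y_4 = S_4(0) = a_4 = 4
y_5 = S_4(3) = 2
t_q=11/4 is in segment 1 (τ=3/4); S_1(τ)=-66707/84736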